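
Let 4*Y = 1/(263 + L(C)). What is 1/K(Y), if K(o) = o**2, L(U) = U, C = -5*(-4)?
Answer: 1281424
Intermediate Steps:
C = 20
Y = 1/1132 (Y = 1/(4*(263 + 20)) = (1/4)/283 = (1/4)*(1/283) = 1/1132 ≈ 0.00088339)
1/K(Y) = 1/((1/1132)**2) = 1/(1/1281424) = 1281424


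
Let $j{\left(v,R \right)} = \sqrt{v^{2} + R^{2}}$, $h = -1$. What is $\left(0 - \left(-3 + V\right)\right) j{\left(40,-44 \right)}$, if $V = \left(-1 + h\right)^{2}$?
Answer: $- 4 \sqrt{221} \approx -59.464$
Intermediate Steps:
$V = 4$ ($V = \left(-1 - 1\right)^{2} = \left(-2\right)^{2} = 4$)
$j{\left(v,R \right)} = \sqrt{R^{2} + v^{2}}$
$\left(0 - \left(-3 + V\right)\right) j{\left(40,-44 \right)} = \left(0 + \left(3 - 4\right)\right) \sqrt{\left(-44\right)^{2} + 40^{2}} = \left(0 + \left(3 - 4\right)\right) \sqrt{1936 + 1600} = \left(0 - 1\right) \sqrt{3536} = - 4 \sqrt{221}$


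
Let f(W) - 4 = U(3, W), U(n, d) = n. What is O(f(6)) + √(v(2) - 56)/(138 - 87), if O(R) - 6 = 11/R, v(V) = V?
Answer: 53/7 + I*√6/17 ≈ 7.5714 + 0.14409*I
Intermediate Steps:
f(W) = 7 (f(W) = 4 + 3 = 7)
O(R) = 6 + 11/R
O(f(6)) + √(v(2) - 56)/(138 - 87) = (6 + 11/7) + √(2 - 56)/(138 - 87) = (6 + 11*(⅐)) + √(-54)/51 = (6 + 11/7) + (3*I*√6)*(1/51) = 53/7 + I*√6/17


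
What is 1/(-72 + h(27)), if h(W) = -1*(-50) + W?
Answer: ⅕ ≈ 0.20000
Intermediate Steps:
h(W) = 50 + W
1/(-72 + h(27)) = 1/(-72 + (50 + 27)) = 1/(-72 + 77) = 1/5 = ⅕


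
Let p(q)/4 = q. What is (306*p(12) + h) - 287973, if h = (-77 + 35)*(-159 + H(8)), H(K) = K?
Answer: -266943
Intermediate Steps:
p(q) = 4*q
h = 6342 (h = (-77 + 35)*(-159 + 8) = -42*(-151) = 6342)
(306*p(12) + h) - 287973 = (306*(4*12) + 6342) - 287973 = (306*48 + 6342) - 287973 = (14688 + 6342) - 287973 = 21030 - 287973 = -266943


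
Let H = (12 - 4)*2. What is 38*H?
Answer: 608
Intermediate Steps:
H = 16 (H = 8*2 = 16)
38*H = 38*16 = 608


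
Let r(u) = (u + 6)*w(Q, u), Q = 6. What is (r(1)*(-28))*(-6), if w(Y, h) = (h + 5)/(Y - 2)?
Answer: 1764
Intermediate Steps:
w(Y, h) = (5 + h)/(-2 + Y)
r(u) = (6 + u)*(5/4 + u/4) (r(u) = (u + 6)*((5 + u)/(-2 + 6)) = (6 + u)*((5 + u)/4) = (6 + u)*(5/4 + u/4))
(r(1)*(-28))*(-6) = (((5 + 1)*(6 + 1)/4)*(-28))*(-6) = (((¼)*6*7)*(-28))*(-6) = ((21/2)*(-28))*(-6) = -294*(-6) = 1764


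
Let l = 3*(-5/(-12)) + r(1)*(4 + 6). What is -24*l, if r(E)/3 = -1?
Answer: 690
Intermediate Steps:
r(E) = -3 (r(E) = 3*(-1) = -3)
l = -115/4 (l = 3*(-5/(-12)) - 3*(4 + 6) = 3*(-5*(-1/12)) - 3*10 = 3*(5/12) - 30 = 5/4 - 30 = -115/4 ≈ -28.750)
-24*l = -24*(-115/4) = 690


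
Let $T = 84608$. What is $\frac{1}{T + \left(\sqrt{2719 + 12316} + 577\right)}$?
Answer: $\frac{17037}{1451293838} - \frac{\sqrt{15035}}{7256469190} \approx 1.1722 \cdot 10^{-5}$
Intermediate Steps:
$\frac{1}{T + \left(\sqrt{2719 + 12316} + 577\right)} = \frac{1}{84608 + \left(\sqrt{2719 + 12316} + 577\right)} = \frac{1}{84608 + \left(\sqrt{15035} + 577\right)} = \frac{1}{84608 + \left(577 + \sqrt{15035}\right)} = \frac{1}{85185 + \sqrt{15035}}$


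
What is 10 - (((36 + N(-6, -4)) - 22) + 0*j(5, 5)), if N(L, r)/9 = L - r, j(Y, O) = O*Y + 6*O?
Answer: 14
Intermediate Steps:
j(Y, O) = 6*O + O*Y
N(L, r) = -9*r + 9*L (N(L, r) = 9*(L - r) = -9*r + 9*L)
10 - (((36 + N(-6, -4)) - 22) + 0*j(5, 5)) = 10 - (((36 + (-9*(-4) + 9*(-6))) - 22) + 0*(5*(6 + 5))) = 10 - (((36 + (36 - 54)) - 22) + 0*(5*11)) = 10 - (((36 - 18) - 22) + 0*55) = 10 - ((18 - 22) + 0) = 10 - (-4 + 0) = 10 - 1*(-4) = 10 + 4 = 14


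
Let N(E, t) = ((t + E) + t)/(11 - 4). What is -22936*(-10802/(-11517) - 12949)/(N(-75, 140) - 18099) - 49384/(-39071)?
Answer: -10629144554303351/646785905307 ≈ -16434.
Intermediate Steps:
N(E, t) = E/7 + 2*t/7 (N(E, t) = ((E + t) + t)/7 = (E + 2*t)*(1/7) = E/7 + 2*t/7)
-22936*(-10802/(-11517) - 12949)/(N(-75, 140) - 18099) - 49384/(-39071) = -22936*(-10802/(-11517) - 12949)/(((1/7)*(-75) + (2/7)*140) - 18099) - 49384/(-39071) = -22936*(-10802*(-1/11517) - 12949)/((-75/7 + 40) - 18099) - 49384*(-1/39071) = -22936*(982/1047 - 12949)/(205/7 - 18099) + 49384/39071 = -22936/((-126488/(7*(-13556621/1047)))) + 49384/39071 = -22936/((-126488/7*(-1047/13556621))) + 49384/39071 = -22936/132432936/94896347 + 49384/39071 = -22936*94896347/132432936 + 49384/39071 = -272067826849/16554117 + 49384/39071 = -10629144554303351/646785905307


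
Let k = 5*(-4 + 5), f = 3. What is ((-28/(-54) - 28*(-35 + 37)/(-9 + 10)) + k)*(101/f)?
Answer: -137663/81 ≈ -1699.5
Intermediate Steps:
k = 5 (k = 5*1 = 5)
((-28/(-54) - 28*(-35 + 37)/(-9 + 10)) + k)*(101/f) = ((-28/(-54) - 28*(-35 + 37)/(-9 + 10)) + 5)*(101/3) = ((-28*(-1/54) - 28/(1/2)) + 5)*(101*(⅓)) = ((14/27 - 28/(1*(½))) + 5)*(101/3) = ((14/27 - 28/½) + 5)*(101/3) = ((14/27 - 28*2) + 5)*(101/3) = ((14/27 - 56) + 5)*(101/3) = (-1498/27 + 5)*(101/3) = -1363/27*101/3 = -137663/81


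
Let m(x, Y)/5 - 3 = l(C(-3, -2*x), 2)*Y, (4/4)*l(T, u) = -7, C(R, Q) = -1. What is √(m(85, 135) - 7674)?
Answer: 12*I*√86 ≈ 111.28*I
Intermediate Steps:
l(T, u) = -7
m(x, Y) = 15 - 35*Y (m(x, Y) = 15 + 5*(-7*Y) = 15 - 35*Y)
√(m(85, 135) - 7674) = √((15 - 35*135) - 7674) = √((15 - 4725) - 7674) = √(-4710 - 7674) = √(-12384) = 12*I*√86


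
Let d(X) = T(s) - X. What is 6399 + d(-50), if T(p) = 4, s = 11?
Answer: 6453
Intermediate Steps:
d(X) = 4 - X
6399 + d(-50) = 6399 + (4 - 1*(-50)) = 6399 + (4 + 50) = 6399 + 54 = 6453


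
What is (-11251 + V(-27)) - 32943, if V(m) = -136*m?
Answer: -40522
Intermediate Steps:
(-11251 + V(-27)) - 32943 = (-11251 - 136*(-27)) - 32943 = (-11251 + 3672) - 32943 = -7579 - 32943 = -40522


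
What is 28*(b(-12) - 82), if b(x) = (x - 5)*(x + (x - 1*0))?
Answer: 9128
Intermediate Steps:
b(x) = 2*x*(-5 + x) (b(x) = (-5 + x)*(x + (x + 0)) = (-5 + x)*(x + x) = (-5 + x)*(2*x) = 2*x*(-5 + x))
28*(b(-12) - 82) = 28*(2*(-12)*(-5 - 12) - 82) = 28*(2*(-12)*(-17) - 82) = 28*(408 - 82) = 28*326 = 9128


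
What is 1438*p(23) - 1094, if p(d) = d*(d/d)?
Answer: 31980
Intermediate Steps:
p(d) = d (p(d) = d*1 = d)
1438*p(23) - 1094 = 1438*23 - 1094 = 33074 - 1094 = 31980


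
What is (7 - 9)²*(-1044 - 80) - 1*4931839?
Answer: -4936335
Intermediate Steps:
(7 - 9)²*(-1044 - 80) - 1*4931839 = (-2)²*(-1124) - 4931839 = 4*(-1124) - 4931839 = -4496 - 4931839 = -4936335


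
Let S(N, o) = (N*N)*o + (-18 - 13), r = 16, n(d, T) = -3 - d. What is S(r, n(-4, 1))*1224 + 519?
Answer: 275919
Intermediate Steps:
S(N, o) = -31 + o*N**2 (S(N, o) = N**2*o - 31 = o*N**2 - 31 = -31 + o*N**2)
S(r, n(-4, 1))*1224 + 519 = (-31 + (-3 - 1*(-4))*16**2)*1224 + 519 = (-31 + (-3 + 4)*256)*1224 + 519 = (-31 + 1*256)*1224 + 519 = (-31 + 256)*1224 + 519 = 225*1224 + 519 = 275400 + 519 = 275919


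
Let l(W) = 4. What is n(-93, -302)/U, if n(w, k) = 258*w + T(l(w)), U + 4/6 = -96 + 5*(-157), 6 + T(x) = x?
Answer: 71988/2645 ≈ 27.217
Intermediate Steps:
T(x) = -6 + x
U = -2645/3 (U = -2/3 + (-96 + 5*(-157)) = -2/3 + (-96 - 785) = -2/3 - 881 = -2645/3 ≈ -881.67)
n(w, k) = -2 + 258*w (n(w, k) = 258*w + (-6 + 4) = 258*w - 2 = -2 + 258*w)
n(-93, -302)/U = (-2 + 258*(-93))/(-2645/3) = (-2 - 23994)*(-3/2645) = -23996*(-3/2645) = 71988/2645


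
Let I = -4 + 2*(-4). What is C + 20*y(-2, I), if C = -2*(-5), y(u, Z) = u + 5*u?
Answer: -230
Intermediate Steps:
I = -12 (I = -4 - 8 = -12)
y(u, Z) = 6*u
C = 10
C + 20*y(-2, I) = 10 + 20*(6*(-2)) = 10 + 20*(-12) = 10 - 240 = -230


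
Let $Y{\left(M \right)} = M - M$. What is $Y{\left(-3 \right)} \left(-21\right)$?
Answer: $0$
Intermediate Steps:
$Y{\left(M \right)} = 0$
$Y{\left(-3 \right)} \left(-21\right) = 0 \left(-21\right) = 0$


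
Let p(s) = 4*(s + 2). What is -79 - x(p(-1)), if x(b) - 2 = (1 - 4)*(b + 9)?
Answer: -42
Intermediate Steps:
p(s) = 8 + 4*s (p(s) = 4*(2 + s) = 8 + 4*s)
x(b) = -25 - 3*b (x(b) = 2 + (1 - 4)*(b + 9) = 2 - 3*(9 + b) = 2 + (-27 - 3*b) = -25 - 3*b)
-79 - x(p(-1)) = -79 - (-25 - 3*(8 + 4*(-1))) = -79 - (-25 - 3*(8 - 4)) = -79 - (-25 - 3*4) = -79 - (-25 - 12) = -79 - 1*(-37) = -79 + 37 = -42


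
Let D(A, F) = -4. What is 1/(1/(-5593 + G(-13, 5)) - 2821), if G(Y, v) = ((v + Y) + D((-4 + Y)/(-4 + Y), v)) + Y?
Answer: -5618/15848379 ≈ -0.00035448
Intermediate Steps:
G(Y, v) = -4 + v + 2*Y (G(Y, v) = ((v + Y) - 4) + Y = ((Y + v) - 4) + Y = (-4 + Y + v) + Y = -4 + v + 2*Y)
1/(1/(-5593 + G(-13, 5)) - 2821) = 1/(1/(-5593 + (-4 + 5 + 2*(-13))) - 2821) = 1/(1/(-5593 + (-4 + 5 - 26)) - 2821) = 1/(1/(-5593 - 25) - 2821) = 1/(1/(-5618) - 2821) = 1/(-1/5618 - 2821) = 1/(-15848379/5618) = -5618/15848379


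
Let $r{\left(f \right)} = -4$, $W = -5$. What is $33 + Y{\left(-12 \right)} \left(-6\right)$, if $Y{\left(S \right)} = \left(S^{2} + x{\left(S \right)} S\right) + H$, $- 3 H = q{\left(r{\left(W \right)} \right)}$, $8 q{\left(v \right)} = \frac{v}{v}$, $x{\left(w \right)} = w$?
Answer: $- \frac{6779}{4} \approx -1694.8$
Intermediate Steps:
$q{\left(v \right)} = \frac{1}{8}$ ($q{\left(v \right)} = \frac{v \frac{1}{v}}{8} = \frac{1}{8} \cdot 1 = \frac{1}{8}$)
$H = - \frac{1}{24}$ ($H = \left(- \frac{1}{3}\right) \frac{1}{8} = - \frac{1}{24} \approx -0.041667$)
$Y{\left(S \right)} = - \frac{1}{24} + 2 S^{2}$ ($Y{\left(S \right)} = \left(S^{2} + S S\right) - \frac{1}{24} = \left(S^{2} + S^{2}\right) - \frac{1}{24} = 2 S^{2} - \frac{1}{24} = - \frac{1}{24} + 2 S^{2}$)
$33 + Y{\left(-12 \right)} \left(-6\right) = 33 + \left(- \frac{1}{24} + 2 \left(-12\right)^{2}\right) \left(-6\right) = 33 + \left(- \frac{1}{24} + 2 \cdot 144\right) \left(-6\right) = 33 + \left(- \frac{1}{24} + 288\right) \left(-6\right) = 33 + \frac{6911}{24} \left(-6\right) = 33 - \frac{6911}{4} = - \frac{6779}{4}$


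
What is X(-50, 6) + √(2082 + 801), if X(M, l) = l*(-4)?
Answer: -24 + 31*√3 ≈ 29.694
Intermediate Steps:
X(M, l) = -4*l
X(-50, 6) + √(2082 + 801) = -4*6 + √(2082 + 801) = -24 + √2883 = -24 + 31*√3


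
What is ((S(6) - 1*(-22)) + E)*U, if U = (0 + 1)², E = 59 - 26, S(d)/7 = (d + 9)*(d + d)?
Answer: 1315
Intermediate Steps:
S(d) = 14*d*(9 + d) (S(d) = 7*((d + 9)*(d + d)) = 7*((9 + d)*(2*d)) = 7*(2*d*(9 + d)) = 14*d*(9 + d))
E = 33
U = 1 (U = 1² = 1)
((S(6) - 1*(-22)) + E)*U = ((14*6*(9 + 6) - 1*(-22)) + 33)*1 = ((14*6*15 + 22) + 33)*1 = ((1260 + 22) + 33)*1 = (1282 + 33)*1 = 1315*1 = 1315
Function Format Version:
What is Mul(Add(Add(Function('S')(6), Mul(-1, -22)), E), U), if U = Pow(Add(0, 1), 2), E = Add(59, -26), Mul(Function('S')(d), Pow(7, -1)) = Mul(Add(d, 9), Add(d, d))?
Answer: 1315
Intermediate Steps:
Function('S')(d) = Mul(14, d, Add(9, d)) (Function('S')(d) = Mul(7, Mul(Add(d, 9), Add(d, d))) = Mul(7, Mul(Add(9, d), Mul(2, d))) = Mul(7, Mul(2, d, Add(9, d))) = Mul(14, d, Add(9, d)))
E = 33
U = 1 (U = Pow(1, 2) = 1)
Mul(Add(Add(Function('S')(6), Mul(-1, -22)), E), U) = Mul(Add(Add(Mul(14, 6, Add(9, 6)), Mul(-1, -22)), 33), 1) = Mul(Add(Add(Mul(14, 6, 15), 22), 33), 1) = Mul(Add(Add(1260, 22), 33), 1) = Mul(Add(1282, 33), 1) = Mul(1315, 1) = 1315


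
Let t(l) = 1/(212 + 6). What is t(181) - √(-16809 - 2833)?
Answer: 1/218 - I*√19642 ≈ 0.0045872 - 140.15*I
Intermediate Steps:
t(l) = 1/218
t(181) - √(-16809 - 2833) = 1/218 - √(-16809 - 2833) = 1/218 - √(-19642) = 1/218 - I*√19642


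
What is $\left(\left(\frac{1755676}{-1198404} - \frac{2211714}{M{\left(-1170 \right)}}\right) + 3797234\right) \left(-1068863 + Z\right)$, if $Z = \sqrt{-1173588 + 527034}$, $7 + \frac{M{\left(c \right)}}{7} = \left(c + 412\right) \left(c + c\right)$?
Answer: $- \frac{15097806825262660771910213}{3719843319591} + \frac{14125109415577731451 i \sqrt{646554}}{3719843319591} \approx -4.0587 \cdot 10^{12} + 3.0533 \cdot 10^{9} i$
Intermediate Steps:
$M{\left(c \right)} = -49 + 14 c \left(412 + c\right)$ ($M{\left(c \right)} = -49 + 7 \left(c + 412\right) \left(c + c\right) = -49 + 7 \left(412 + c\right) 2 c = -49 + 7 \cdot 2 c \left(412 + c\right) = -49 + 14 c \left(412 + c\right)$)
$Z = i \sqrt{646554}$ ($Z = \sqrt{-646554} = i \sqrt{646554} \approx 804.09 i$)
$\left(\left(\frac{1755676}{-1198404} - \frac{2211714}{M{\left(-1170 \right)}}\right) + 3797234\right) \left(-1068863 + Z\right) = \left(\left(\frac{1755676}{-1198404} - \frac{2211714}{-49 + 14 \left(-1170\right)^{2} + 5768 \left(-1170\right)}\right) + 3797234\right) \left(-1068863 + i \sqrt{646554}\right) = \left(\left(1755676 \left(- \frac{1}{1198404}\right) - \frac{2211714}{-49 + 14 \cdot 1368900 - 6748560}\right) + 3797234\right) \left(-1068863 + i \sqrt{646554}\right) = \left(\left(- \frac{438919}{299601} - \frac{2211714}{-49 + 19164600 - 6748560}\right) + 3797234\right) \left(-1068863 + i \sqrt{646554}\right) = \left(\left(- \frac{438919}{299601} - \frac{2211714}{12415991}\right) + 3797234\right) \left(-1068863 + i \sqrt{646554}\right) = \left(- \frac{6112246079843}{3719843319591} + 3797234\right) \left(-1068863 + i \sqrt{646554}\right) = \frac{14125109415577731451 \left(-1068863 + i \sqrt{646554}\right)}{3719843319591} = - \frac{15097806825262660771910213}{3719843319591} + \frac{14125109415577731451 i \sqrt{646554}}{3719843319591}$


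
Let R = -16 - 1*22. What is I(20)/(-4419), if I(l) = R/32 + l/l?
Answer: 1/23568 ≈ 4.2430e-5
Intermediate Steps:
R = -38 (R = -16 - 22 = -38)
I(l) = -3/16 (I(l) = -38/32 + l/l = -38*1/32 + 1 = -19/16 + 1 = -3/16)
I(20)/(-4419) = -3/16/(-4419) = -3/16*(-1/4419) = 1/23568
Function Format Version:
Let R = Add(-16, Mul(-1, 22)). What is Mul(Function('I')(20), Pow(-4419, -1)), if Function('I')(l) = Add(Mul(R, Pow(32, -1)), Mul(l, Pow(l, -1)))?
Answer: Rational(1, 23568) ≈ 4.2430e-5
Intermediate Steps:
R = -38 (R = Add(-16, -22) = -38)
Function('I')(l) = Rational(-3, 16) (Function('I')(l) = Add(Mul(-38, Pow(32, -1)), Mul(l, Pow(l, -1))) = Add(Mul(-38, Rational(1, 32)), 1) = Add(Rational(-19, 16), 1) = Rational(-3, 16))
Mul(Function('I')(20), Pow(-4419, -1)) = Mul(Rational(-3, 16), Pow(-4419, -1)) = Mul(Rational(-3, 16), Rational(-1, 4419)) = Rational(1, 23568)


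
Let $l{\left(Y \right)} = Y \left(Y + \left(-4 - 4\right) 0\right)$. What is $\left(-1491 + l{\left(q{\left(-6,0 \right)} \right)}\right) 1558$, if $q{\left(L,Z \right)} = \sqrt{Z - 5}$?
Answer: $-2330768$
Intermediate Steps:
$q{\left(L,Z \right)} = \sqrt{-5 + Z}$
$l{\left(Y \right)} = Y^{2}$ ($l{\left(Y \right)} = Y \left(Y - 0\right) = Y \left(Y + 0\right) = Y Y = Y^{2}$)
$\left(-1491 + l{\left(q{\left(-6,0 \right)} \right)}\right) 1558 = \left(-1491 + \left(\sqrt{-5 + 0}\right)^{2}\right) 1558 = \left(-1491 + \left(\sqrt{-5}\right)^{2}\right) 1558 = \left(-1491 + \left(i \sqrt{5}\right)^{2}\right) 1558 = \left(-1491 - 5\right) 1558 = \left(-1496\right) 1558 = -2330768$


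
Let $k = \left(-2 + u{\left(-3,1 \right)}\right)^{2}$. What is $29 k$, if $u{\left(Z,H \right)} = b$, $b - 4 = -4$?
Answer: $116$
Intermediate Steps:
$b = 0$ ($b = 4 - 4 = 0$)
$u{\left(Z,H \right)} = 0$
$k = 4$ ($k = \left(-2 + 0\right)^{2} = \left(-2\right)^{2} = 4$)
$29 k = 29 \cdot 4 = 116$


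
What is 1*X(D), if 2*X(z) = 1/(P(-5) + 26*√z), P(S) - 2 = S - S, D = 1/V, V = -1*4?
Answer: 1/173 - 13*I/346 ≈ 0.0057803 - 0.037572*I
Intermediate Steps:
V = -4
D = -¼ (D = 1/(-4) = -¼ ≈ -0.25000)
P(S) = 2 (P(S) = 2 + (S - S) = 2 + 0 = 2)
X(z) = 1/(2*(2 + 26*√z))
1*X(D) = 1*(1/(4*(1 + 13*√(-¼)))) = 1*(1/(4*(1 + 13*(I/2)))) = 1*(1/(4*(1 + 13*I/2))) = 1*((4*(1 - 13*I/2)/173)/4) = 1*((1 - 13*I/2)/173) = (1 - 13*I/2)/173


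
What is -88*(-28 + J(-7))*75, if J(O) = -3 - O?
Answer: 158400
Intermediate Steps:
-88*(-28 + J(-7))*75 = -88*(-28 + (-3 - 1*(-7)))*75 = -88*(-28 + (-3 + 7))*75 = -88*(-28 + 4)*75 = -88*(-24)*75 = 2112*75 = 158400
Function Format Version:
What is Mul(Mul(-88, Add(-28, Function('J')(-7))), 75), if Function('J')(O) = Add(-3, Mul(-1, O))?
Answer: 158400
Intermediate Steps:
Mul(Mul(-88, Add(-28, Function('J')(-7))), 75) = Mul(Mul(-88, Add(-28, Add(-3, Mul(-1, -7)))), 75) = Mul(Mul(-88, Add(-28, Add(-3, 7))), 75) = Mul(Mul(-88, Add(-28, 4)), 75) = Mul(Mul(-88, -24), 75) = Mul(2112, 75) = 158400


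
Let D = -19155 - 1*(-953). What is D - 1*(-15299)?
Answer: -2903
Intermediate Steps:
D = -18202 (D = -19155 + 953 = -18202)
D - 1*(-15299) = -18202 - 1*(-15299) = -18202 + 15299 = -2903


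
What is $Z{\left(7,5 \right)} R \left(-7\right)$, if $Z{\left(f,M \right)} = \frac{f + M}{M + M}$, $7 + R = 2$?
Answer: $42$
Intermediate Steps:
$R = -5$ ($R = -7 + 2 = -5$)
$Z{\left(f,M \right)} = \frac{M + f}{2 M}$
$Z{\left(7,5 \right)} R \left(-7\right) = \frac{5 + 7}{2 \cdot 5} \left(-5\right) \left(-7\right) = \frac{1}{2} \cdot \frac{1}{5} \cdot 12 \left(-5\right) \left(-7\right) = \frac{6}{5} \left(-5\right) \left(-7\right) = \left(-6\right) \left(-7\right) = 42$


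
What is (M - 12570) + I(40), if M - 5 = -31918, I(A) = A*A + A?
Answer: -42843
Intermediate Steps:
I(A) = A + A² (I(A) = A² + A = A + A²)
M = -31913 (M = 5 - 31918 = -31913)
(M - 12570) + I(40) = (-31913 - 12570) + 40*(1 + 40) = -44483 + 40*41 = -44483 + 1640 = -42843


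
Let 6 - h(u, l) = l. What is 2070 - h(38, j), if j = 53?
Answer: 2117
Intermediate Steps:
h(u, l) = 6 - l
2070 - h(38, j) = 2070 - (6 - 1*53) = 2070 - (6 - 53) = 2070 - 1*(-47) = 2070 + 47 = 2117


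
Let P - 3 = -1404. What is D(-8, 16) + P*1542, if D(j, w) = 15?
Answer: -2160327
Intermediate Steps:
P = -1401 (P = 3 - 1404 = -1401)
D(-8, 16) + P*1542 = 15 - 1401*1542 = 15 - 2160342 = -2160327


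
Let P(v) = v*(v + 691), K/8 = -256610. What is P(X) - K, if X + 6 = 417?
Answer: 2505802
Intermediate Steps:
X = 411 (X = -6 + 417 = 411)
K = -2052880 (K = 8*(-256610) = -2052880)
P(v) = v*(691 + v)
P(X) - K = 411*(691 + 411) - 1*(-2052880) = 411*1102 + 2052880 = 452922 + 2052880 = 2505802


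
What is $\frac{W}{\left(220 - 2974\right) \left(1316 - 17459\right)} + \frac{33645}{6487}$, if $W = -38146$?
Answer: $\frac{747767984044}{144198945657} \approx 5.1857$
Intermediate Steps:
$\frac{W}{\left(220 - 2974\right) \left(1316 - 17459\right)} + \frac{33645}{6487} = - \frac{38146}{\left(220 - 2974\right) \left(1316 - 17459\right)} + \frac{33645}{6487} = - \frac{38146}{\left(-2754\right) \left(-16143\right)} + 33645 \cdot \frac{1}{6487} = - \frac{38146}{44457822} + \frac{33645}{6487} = \left(-38146\right) \frac{1}{44457822} + \frac{33645}{6487} = - \frac{19073}{22228911} + \frac{33645}{6487} = \frac{747767984044}{144198945657}$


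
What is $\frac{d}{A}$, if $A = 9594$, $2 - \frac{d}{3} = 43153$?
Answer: $- \frac{43151}{3198} \approx -13.493$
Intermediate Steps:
$d = -129453$ ($d = 6 - 129459 = -129453$)
$\frac{d}{A} = - \frac{129453}{9594} = \left(-129453\right) \frac{1}{9594} = - \frac{43151}{3198}$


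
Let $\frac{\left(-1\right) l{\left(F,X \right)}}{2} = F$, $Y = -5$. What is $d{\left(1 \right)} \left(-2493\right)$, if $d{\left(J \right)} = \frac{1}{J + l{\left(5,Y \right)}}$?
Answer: $277$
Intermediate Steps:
$l{\left(F,X \right)} = - 2 F$
$d{\left(J \right)} = \frac{1}{-10 + J}$ ($d{\left(J \right)} = \frac{1}{J - 10} = \frac{1}{-10 + J}$)
$d{\left(1 \right)} \left(-2493\right) = \frac{1}{-10 + 1} \left(-2493\right) = \frac{1}{-9} \left(-2493\right) = \left(- \frac{1}{9}\right) \left(-2493\right) = 277$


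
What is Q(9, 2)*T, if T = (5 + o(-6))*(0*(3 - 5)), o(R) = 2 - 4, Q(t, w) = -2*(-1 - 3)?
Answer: 0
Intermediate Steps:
Q(t, w) = 8 (Q(t, w) = -2*(-4) = 8)
o(R) = -2
T = 0 (T = (5 - 2)*(0*(3 - 5)) = 3*(0*(-2)) = 3*0 = 0)
Q(9, 2)*T = 8*0 = 0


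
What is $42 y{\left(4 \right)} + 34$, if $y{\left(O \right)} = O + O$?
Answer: $370$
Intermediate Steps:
$y{\left(O \right)} = 2 O$
$42 y{\left(4 \right)} + 34 = 42 \cdot 2 \cdot 4 + 34 = 42 \cdot 8 + 34 = 336 + 34 = 370$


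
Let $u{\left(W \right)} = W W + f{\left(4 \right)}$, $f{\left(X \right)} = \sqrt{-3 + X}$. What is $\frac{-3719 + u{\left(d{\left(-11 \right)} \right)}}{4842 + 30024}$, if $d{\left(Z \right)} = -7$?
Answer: $- \frac{1223}{11622} \approx -0.10523$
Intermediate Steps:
$u{\left(W \right)} = 1 + W^{2}$ ($u{\left(W \right)} = W W + \sqrt{-3 + 4} = W^{2} + \sqrt{1} = W^{2} + 1 = 1 + W^{2}$)
$\frac{-3719 + u{\left(d{\left(-11 \right)} \right)}}{4842 + 30024} = \frac{-3719 + \left(1 + \left(-7\right)^{2}\right)}{4842 + 30024} = \frac{-3719 + \left(1 + 49\right)}{34866} = \left(-3719 + 50\right) \frac{1}{34866} = \left(-3669\right) \frac{1}{34866} = - \frac{1223}{11622}$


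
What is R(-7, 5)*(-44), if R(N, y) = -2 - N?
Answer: -220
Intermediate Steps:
R(-7, 5)*(-44) = (-2 - 1*(-7))*(-44) = (-2 + 7)*(-44) = 5*(-44) = -220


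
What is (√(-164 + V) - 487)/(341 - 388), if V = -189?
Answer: 487/47 - I*√353/47 ≈ 10.362 - 0.39975*I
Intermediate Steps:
(√(-164 + V) - 487)/(341 - 388) = (√(-164 - 189) - 487)/(341 - 388) = (√(-353) - 487)/(-47) = (I*√353 - 487)*(-1/47) = (-487 + I*√353)*(-1/47) = 487/47 - I*√353/47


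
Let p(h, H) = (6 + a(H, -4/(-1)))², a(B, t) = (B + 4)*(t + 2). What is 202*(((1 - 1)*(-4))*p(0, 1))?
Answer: 0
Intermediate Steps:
a(B, t) = (2 + t)*(4 + B) (a(B, t) = (4 + B)*(2 + t) = (2 + t)*(4 + B))
p(h, H) = (30 + 6*H)² (p(h, H) = (6 + (8 + 2*H + 4*(-4/(-1)) + H*(-4/(-1))))² = (6 + (8 + 2*H + 4*(-4*(-1)) + H*(-4*(-1))))² = (6 + (8 + 2*H + 4*4 + H*4))² = (6 + (8 + 2*H + 16 + 4*H))² = (6 + (24 + 6*H))² = (30 + 6*H)²)
202*(((1 - 1)*(-4))*p(0, 1)) = 202*(((1 - 1)*(-4))*(36*(5 + 1)²)) = 202*((0*(-4))*(36*6²)) = 202*(0*(36*36)) = 202*(0*1296) = 202*0 = 0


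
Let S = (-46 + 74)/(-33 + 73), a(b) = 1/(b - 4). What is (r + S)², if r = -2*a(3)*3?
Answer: 4489/100 ≈ 44.890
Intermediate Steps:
a(b) = 1/(-4 + b)
r = 6 (r = -2/(-4 + 3)*3 = -2/(-1)*3 = -2*(-1)*3 = 2*3 = 6)
S = 7/10 (S = 28/40 = 28*(1/40) = 7/10 ≈ 0.70000)
(r + S)² = (6 + 7/10)² = (67/10)² = 4489/100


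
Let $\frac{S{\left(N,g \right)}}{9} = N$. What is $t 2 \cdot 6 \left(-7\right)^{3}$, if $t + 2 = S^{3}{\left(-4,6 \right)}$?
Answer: $192044328$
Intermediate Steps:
$S{\left(N,g \right)} = 9 N$
$t = -46658$ ($t = -2 + \left(9 \left(-4\right)\right)^{3} = -2 + \left(-36\right)^{3} = -2 - 46656 = -46658$)
$t 2 \cdot 6 \left(-7\right)^{3} = \left(-46658\right) 2 \cdot 6 \left(-7\right)^{3} = \left(-93316\right) 6 \left(-343\right) = \left(-559896\right) \left(-343\right) = 192044328$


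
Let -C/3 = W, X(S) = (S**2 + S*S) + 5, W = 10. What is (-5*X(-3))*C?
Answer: 3450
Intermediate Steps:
X(S) = 5 + 2*S**2 (X(S) = (S**2 + S**2) + 5 = 2*S**2 + 5 = 5 + 2*S**2)
C = -30 (C = -3*10 = -30)
(-5*X(-3))*C = -5*(5 + 2*(-3)**2)*(-30) = -5*(5 + 2*9)*(-30) = -5*(5 + 18)*(-30) = -5*23*(-30) = -115*(-30) = 3450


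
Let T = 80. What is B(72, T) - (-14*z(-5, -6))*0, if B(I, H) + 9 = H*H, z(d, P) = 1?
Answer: 6391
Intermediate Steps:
B(I, H) = -9 + H² (B(I, H) = -9 + H*H = -9 + H²)
B(72, T) - (-14*z(-5, -6))*0 = (-9 + 80²) - (-14*1)*0 = (-9 + 6400) - (-14)*0 = 6391 - 1*0 = 6391 + 0 = 6391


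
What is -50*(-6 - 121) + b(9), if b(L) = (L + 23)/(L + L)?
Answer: 57166/9 ≈ 6351.8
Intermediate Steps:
b(L) = (23 + L)/(2*L) (b(L) = (23 + L)/((2*L)) = (23 + L)*(1/(2*L)) = (23 + L)/(2*L))
-50*(-6 - 121) + b(9) = -50*(-6 - 121) + (1/2)*(23 + 9)/9 = -50*(-127) + (1/2)*(1/9)*32 = 6350 + 16/9 = 57166/9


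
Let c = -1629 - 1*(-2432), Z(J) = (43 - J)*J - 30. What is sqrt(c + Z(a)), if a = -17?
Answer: I*sqrt(247) ≈ 15.716*I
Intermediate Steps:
Z(J) = -30 + J*(43 - J) (Z(J) = J*(43 - J) - 30 = -30 + J*(43 - J))
c = 803 (c = -1629 + 2432 = 803)
sqrt(c + Z(a)) = sqrt(803 + (-30 - 1*(-17)**2 + 43*(-17))) = sqrt(803 + (-30 - 1*289 - 731)) = sqrt(803 + (-30 - 289 - 731)) = sqrt(803 - 1050) = sqrt(-247) = I*sqrt(247)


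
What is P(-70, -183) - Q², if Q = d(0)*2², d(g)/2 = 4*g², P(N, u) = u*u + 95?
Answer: 33584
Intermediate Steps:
P(N, u) = 95 + u² (P(N, u) = u² + 95 = 95 + u²)
d(g) = 8*g² (d(g) = 2*(4*g²) = 8*g²)
Q = 0 (Q = (8*0²)*2² = (8*0)*4 = 0*4 = 0)
P(-70, -183) - Q² = (95 + (-183)²) - 1*0² = (95 + 33489) - 1*0 = 33584 + 0 = 33584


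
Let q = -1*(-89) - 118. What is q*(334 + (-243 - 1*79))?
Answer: -348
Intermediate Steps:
q = -29 (q = 89 - 118 = -29)
q*(334 + (-243 - 1*79)) = -29*(334 + (-243 - 1*79)) = -29*(334 + (-243 - 79)) = -29*(334 - 322) = -29*12 = -348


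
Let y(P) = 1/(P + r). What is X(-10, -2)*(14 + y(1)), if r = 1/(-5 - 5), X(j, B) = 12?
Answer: 544/3 ≈ 181.33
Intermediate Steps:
r = -⅒ (r = 1/(-10) = -⅒ ≈ -0.10000)
y(P) = 1/(-⅒ + P) (y(P) = 1/(P - ⅒) = 1/(-⅒ + P))
X(-10, -2)*(14 + y(1)) = 12*(14 + 10/(-1 + 10*1)) = 12*(14 + 10/(-1 + 10)) = 12*(14 + 10/9) = 12*(136/9) = 544/3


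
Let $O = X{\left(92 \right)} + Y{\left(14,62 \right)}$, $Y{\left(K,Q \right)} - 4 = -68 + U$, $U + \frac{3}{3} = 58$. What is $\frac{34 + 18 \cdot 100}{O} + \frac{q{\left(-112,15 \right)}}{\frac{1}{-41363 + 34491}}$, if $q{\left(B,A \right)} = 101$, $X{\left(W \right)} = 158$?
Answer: $- \frac{104803038}{151} \approx -6.9406 \cdot 10^{5}$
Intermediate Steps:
$U = 57$ ($U = -1 + 58 = 57$)
$Y{\left(K,Q \right)} = -7$ ($Y{\left(K,Q \right)} = 4 + \left(-68 + 57\right) = 4 - 11 = -7$)
$O = 151$ ($O = 158 - 7 = 151$)
$\frac{34 + 18 \cdot 100}{O} + \frac{q{\left(-112,15 \right)}}{\frac{1}{-41363 + 34491}} = \frac{34 + 18 \cdot 100}{151} + \frac{101}{\frac{1}{-41363 + 34491}} = \left(34 + 1800\right) \frac{1}{151} + \frac{101}{\frac{1}{-6872}} = 1834 \cdot \frac{1}{151} + \frac{101}{- \frac{1}{6872}} = \frac{1834}{151} + 101 \left(-6872\right) = \frac{1834}{151} - 694072 = - \frac{104803038}{151}$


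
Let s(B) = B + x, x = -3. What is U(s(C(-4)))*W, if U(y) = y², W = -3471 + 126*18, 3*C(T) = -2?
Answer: -48521/3 ≈ -16174.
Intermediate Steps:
C(T) = -⅔ (C(T) = (⅓)*(-2) = -⅔)
W = -1203 (W = -3471 + 2268 = -1203)
s(B) = -3 + B (s(B) = B - 3 = -3 + B)
U(s(C(-4)))*W = (-3 - ⅔)²*(-1203) = (-11/3)²*(-1203) = (121/9)*(-1203) = -48521/3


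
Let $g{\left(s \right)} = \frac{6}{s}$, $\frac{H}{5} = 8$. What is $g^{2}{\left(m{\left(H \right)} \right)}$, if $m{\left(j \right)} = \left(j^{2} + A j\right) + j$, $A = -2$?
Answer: $\frac{1}{67600} \approx 1.4793 \cdot 10^{-5}$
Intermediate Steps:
$H = 40$ ($H = 5 \cdot 8 = 40$)
$m{\left(j \right)} = j^{2} - j$ ($m{\left(j \right)} = \left(j^{2} - 2 j\right) + j = j^{2} - j$)
$g^{2}{\left(m{\left(H \right)} \right)} = \left(\frac{6}{40 \left(-1 + 40\right)}\right)^{2} = \left(\frac{6}{40 \cdot 39}\right)^{2} = \left(\frac{6}{1560}\right)^{2} = \left(6 \cdot \frac{1}{1560}\right)^{2} = \left(\frac{1}{260}\right)^{2} = \frac{1}{67600}$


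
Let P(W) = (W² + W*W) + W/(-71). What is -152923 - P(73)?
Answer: -11614178/71 ≈ -1.6358e+5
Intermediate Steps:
P(W) = 2*W² - W/71 (P(W) = (W² + W²) + W*(-1/71) = 2*W² - W/71)
-152923 - P(73) = -152923 - 73*(-1 + 142*73)/71 = -152923 - 73*(-1 + 10366)/71 = -152923 - 73*10365/71 = -152923 - 1*756645/71 = -152923 - 756645/71 = -11614178/71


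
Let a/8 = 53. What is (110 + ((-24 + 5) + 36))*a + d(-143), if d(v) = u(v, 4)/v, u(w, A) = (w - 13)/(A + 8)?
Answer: 592329/11 ≈ 53848.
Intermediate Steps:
a = 424 (a = 8*53 = 424)
u(w, A) = (-13 + w)/(8 + A)
d(v) = (-13/12 + v/12)/v (d(v) = ((-13 + v)/(8 + 4))/v = ((-13 + v)/12)/v = (-13/12 + v/12)/v)
(110 + ((-24 + 5) + 36))*a + d(-143) = (110 + ((-24 + 5) + 36))*424 + (1/12)*(-13 - 143)/(-143) = (110 + (-19 + 36))*424 + (1/12)*(-1/143)*(-156) = (110 + 17)*424 + 1/11 = 127*424 + 1/11 = 53848 + 1/11 = 592329/11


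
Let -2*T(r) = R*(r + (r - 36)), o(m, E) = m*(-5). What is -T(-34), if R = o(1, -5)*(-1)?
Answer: -260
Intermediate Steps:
o(m, E) = -5*m
R = 5 (R = -5*1*(-1) = -5*(-1) = 5)
T(r) = 90 - 5*r (T(r) = -5*(r + (r - 36))/2 = -5*(r + (-36 + r))/2 = -5*(-36 + 2*r)/2 = -(-180 + 10*r)/2 = 90 - 5*r)
-T(-34) = -(90 - 5*(-34)) = -(90 + 170) = -1*260 = -260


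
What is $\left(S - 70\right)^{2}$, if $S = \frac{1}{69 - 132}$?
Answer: $\frac{19456921}{3969} \approx 4902.2$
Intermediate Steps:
$S = - \frac{1}{63}$ ($S = \frac{1}{-63} = - \frac{1}{63} \approx -0.015873$)
$\left(S - 70\right)^{2} = \left(- \frac{1}{63} - 70\right)^{2} = \left(- \frac{4411}{63}\right)^{2} = \frac{19456921}{3969}$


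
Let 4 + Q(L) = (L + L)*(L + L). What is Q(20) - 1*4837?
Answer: -3241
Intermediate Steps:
Q(L) = -4 + 4*L² (Q(L) = -4 + (L + L)*(L + L) = -4 + (2*L)*(2*L) = -4 + 4*L²)
Q(20) - 1*4837 = (-4 + 4*20²) - 1*4837 = (-4 + 4*400) - 4837 = (-4 + 1600) - 4837 = 1596 - 4837 = -3241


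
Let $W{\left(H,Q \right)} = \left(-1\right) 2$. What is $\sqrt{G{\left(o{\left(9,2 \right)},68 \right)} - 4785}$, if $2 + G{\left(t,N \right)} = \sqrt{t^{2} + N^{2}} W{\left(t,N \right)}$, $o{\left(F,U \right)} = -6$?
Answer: $\sqrt{-4787 - 4 \sqrt{1165}} \approx 70.168 i$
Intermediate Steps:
$W{\left(H,Q \right)} = -2$
$G{\left(t,N \right)} = -2 - 2 \sqrt{N^{2} + t^{2}}$ ($G{\left(t,N \right)} = -2 + \sqrt{t^{2} + N^{2}} \left(-2\right) = -2 + \sqrt{N^{2} + t^{2}} \left(-2\right) = -2 - 2 \sqrt{N^{2} + t^{2}}$)
$\sqrt{G{\left(o{\left(9,2 \right)},68 \right)} - 4785} = \sqrt{\left(-2 - 2 \sqrt{68^{2} + \left(-6\right)^{2}}\right) - 4785} = \sqrt{\left(-2 - 2 \sqrt{4624 + 36}\right) - 4785} = \sqrt{\left(-2 - 2 \sqrt{4660}\right) - 4785} = \sqrt{\left(-2 - 2 \cdot 2 \sqrt{1165}\right) - 4785} = \sqrt{\left(-2 - 4 \sqrt{1165}\right) - 4785} = \sqrt{-4787 - 4 \sqrt{1165}}$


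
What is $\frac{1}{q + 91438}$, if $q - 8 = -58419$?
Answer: $\frac{1}{33027} \approx 3.0278 \cdot 10^{-5}$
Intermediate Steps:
$q = -58411$ ($q = 8 - 58419 = -58411$)
$\frac{1}{q + 91438} = \frac{1}{-58411 + 91438} = \frac{1}{33027}$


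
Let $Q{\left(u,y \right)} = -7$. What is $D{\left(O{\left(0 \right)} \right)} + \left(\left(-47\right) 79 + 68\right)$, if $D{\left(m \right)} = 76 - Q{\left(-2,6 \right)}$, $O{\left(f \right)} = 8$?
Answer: $-3562$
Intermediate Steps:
$D{\left(m \right)} = 83$ ($D{\left(m \right)} = 76 - -7 = 76 + 7 = 83$)
$D{\left(O{\left(0 \right)} \right)} + \left(\left(-47\right) 79 + 68\right) = 83 + \left(\left(-47\right) 79 + 68\right) = 83 + \left(-3713 + 68\right) = 83 - 3645 = -3562$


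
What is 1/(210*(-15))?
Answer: -1/3150 ≈ -0.00031746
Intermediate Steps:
1/(210*(-15)) = 1/(-3150) = -1/3150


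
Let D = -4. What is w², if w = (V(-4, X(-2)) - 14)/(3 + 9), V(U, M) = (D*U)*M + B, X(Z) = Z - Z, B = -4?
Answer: 9/4 ≈ 2.2500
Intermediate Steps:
X(Z) = 0
V(U, M) = -4 - 4*M*U (V(U, M) = (-4*U)*M - 4 = -4*M*U - 4 = -4 - 4*M*U)
w = -3/2 (w = ((-4 - 4*0*(-4)) - 14)/(3 + 9) = ((-4 + 0) - 14)/12 = (-4 - 14)*(1/12) = -18*1/12 = -3/2 ≈ -1.5000)
w² = (-3/2)² = 9/4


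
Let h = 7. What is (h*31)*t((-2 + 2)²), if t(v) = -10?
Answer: -2170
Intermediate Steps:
(h*31)*t((-2 + 2)²) = (7*31)*(-10) = 217*(-10) = -2170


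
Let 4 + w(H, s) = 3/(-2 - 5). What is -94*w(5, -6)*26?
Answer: 75764/7 ≈ 10823.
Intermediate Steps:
w(H, s) = -31/7 (w(H, s) = -4 + 3/(-2 - 5) = -4 + 3/(-7) = -4 + 3*(-1/7) = -4 - 3/7 = -31/7)
-94*w(5, -6)*26 = -94*(-31/7)*26 = (2914/7)*26 = 75764/7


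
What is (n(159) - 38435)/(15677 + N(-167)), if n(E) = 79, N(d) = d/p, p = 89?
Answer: -1706842/697543 ≈ -2.4469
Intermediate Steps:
N(d) = d/89
(n(159) - 38435)/(15677 + N(-167)) = (79 - 38435)/(15677 + (1/89)*(-167)) = -38356/(15677 - 167/89) = -38356/1395086/89 = -38356*89/1395086 = -1706842/697543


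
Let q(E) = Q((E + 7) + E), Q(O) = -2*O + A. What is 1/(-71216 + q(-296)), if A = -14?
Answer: -1/70060 ≈ -1.4273e-5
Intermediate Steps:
Q(O) = -14 - 2*O (Q(O) = -2*O - 14 = -14 - 2*O)
q(E) = -28 - 4*E (q(E) = -14 - 2*((E + 7) + E) = -14 - 2*((7 + E) + E) = -14 - 2*(7 + 2*E) = -14 + (-14 - 4*E) = -28 - 4*E)
1/(-71216 + q(-296)) = 1/(-71216 + (-28 - 4*(-296))) = 1/(-71216 + (-28 + 1184)) = 1/(-71216 + 1156) = 1/(-70060) = -1/70060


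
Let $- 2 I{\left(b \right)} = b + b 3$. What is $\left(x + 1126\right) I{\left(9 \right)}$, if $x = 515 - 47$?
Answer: $-28692$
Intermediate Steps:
$I{\left(b \right)} = - 2 b$ ($I{\left(b \right)} = - \frac{b + b 3}{2} = - \frac{b + 3 b}{2} = - \frac{4 b}{2} = - 2 b$)
$x = 468$
$\left(x + 1126\right) I{\left(9 \right)} = \left(468 + 1126\right) \left(\left(-2\right) 9\right) = 1594 \left(-18\right) = -28692$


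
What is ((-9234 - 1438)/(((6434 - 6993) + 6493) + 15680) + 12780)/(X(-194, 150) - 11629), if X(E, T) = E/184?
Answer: -12705947408/11563111755 ≈ -1.0988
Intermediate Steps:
X(E, T) = E/184 (X(E, T) = E*(1/184) = E/184)
((-9234 - 1438)/(((6434 - 6993) + 6493) + 15680) + 12780)/(X(-194, 150) - 11629) = ((-9234 - 1438)/(((6434 - 6993) + 6493) + 15680) + 12780)/((1/184)*(-194) - 11629) = (-10672/((-559 + 6493) + 15680) + 12780)/(-97/92 - 11629) = (-10672/(5934 + 15680) + 12780)/(-1069965/92) = (-10672/21614 + 12780)*(-92/1069965) = (-10672*1/21614 + 12780)*(-92/1069965) = (-5336/10807 + 12780)*(-92/1069965) = (138108124/10807)*(-92/1069965) = -12705947408/11563111755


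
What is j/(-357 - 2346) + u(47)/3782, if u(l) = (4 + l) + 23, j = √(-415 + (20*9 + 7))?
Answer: 37/1891 - 2*I*√57/2703 ≈ 0.019566 - 0.0055863*I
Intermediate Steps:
j = 2*I*√57 (j = √(-415 + (180 + 7)) = √(-415 + 187) = √(-228) = 2*I*√57 ≈ 15.1*I)
u(l) = 27 + l
j/(-357 - 2346) + u(47)/3782 = (2*I*√57)/(-357 - 2346) + (27 + 47)/3782 = (2*I*√57)/(-2703) + 74*(1/3782) = (2*I*√57)*(-1/2703) + 37/1891 = -2*I*√57/2703 + 37/1891 = 37/1891 - 2*I*√57/2703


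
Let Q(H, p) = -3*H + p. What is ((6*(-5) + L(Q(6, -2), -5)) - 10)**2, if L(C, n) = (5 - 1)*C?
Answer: 14400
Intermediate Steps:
Q(H, p) = p - 3*H
L(C, n) = 4*C
((6*(-5) + L(Q(6, -2), -5)) - 10)**2 = ((6*(-5) + 4*(-2 - 3*6)) - 10)**2 = ((-30 + 4*(-2 - 18)) - 10)**2 = ((-30 + 4*(-20)) - 10)**2 = ((-30 - 80) - 10)**2 = (-110 - 10)**2 = (-120)**2 = 14400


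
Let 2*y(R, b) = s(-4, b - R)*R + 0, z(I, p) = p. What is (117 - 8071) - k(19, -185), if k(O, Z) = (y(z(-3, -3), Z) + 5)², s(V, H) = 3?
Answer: -31817/4 ≈ -7954.3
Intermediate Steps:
y(R, b) = 3*R/2 (y(R, b) = (3*R + 0)/2 = (3*R)/2 = 3*R/2)
k(O, Z) = ¼ (k(O, Z) = ((3/2)*(-3) + 5)² = (-9/2 + 5)² = (½)² = ¼)
(117 - 8071) - k(19, -185) = (117 - 8071) - 1*¼ = -7954 - ¼ = -31817/4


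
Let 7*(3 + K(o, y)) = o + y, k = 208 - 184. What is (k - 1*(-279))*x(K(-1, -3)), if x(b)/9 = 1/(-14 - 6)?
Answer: -2727/20 ≈ -136.35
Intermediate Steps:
k = 24
K(o, y) = -3 + o/7 + y/7 (K(o, y) = -3 + (o + y)/7 = -3 + (o/7 + y/7) = -3 + o/7 + y/7)
x(b) = -9/20 (x(b) = 9/(-14 - 6) = 9/(-20) = 9*(-1/20) = -9/20)
(k - 1*(-279))*x(K(-1, -3)) = (24 - 1*(-279))*(-9/20) = (24 + 279)*(-9/20) = 303*(-9/20) = -2727/20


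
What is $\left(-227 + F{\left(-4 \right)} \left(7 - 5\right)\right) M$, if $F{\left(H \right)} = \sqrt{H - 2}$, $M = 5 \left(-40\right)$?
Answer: $45400 - 400 i \sqrt{6} \approx 45400.0 - 979.8 i$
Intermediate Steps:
$M = -200$
$F{\left(H \right)} = \sqrt{-2 + H}$
$\left(-227 + F{\left(-4 \right)} \left(7 - 5\right)\right) M = \left(-227 + \sqrt{-2 - 4} \left(7 - 5\right)\right) \left(-200\right) = \left(-227 + \sqrt{-6} \cdot 2\right) \left(-200\right) = \left(-227 + i \sqrt{6} \cdot 2\right) \left(-200\right) = \left(-227 + 2 i \sqrt{6}\right) \left(-200\right) = 45400 - 400 i \sqrt{6}$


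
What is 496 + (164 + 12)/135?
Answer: 67136/135 ≈ 497.30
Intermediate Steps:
496 + (164 + 12)/135 = 496 + 176*(1/135) = 496 + 176/135 = 67136/135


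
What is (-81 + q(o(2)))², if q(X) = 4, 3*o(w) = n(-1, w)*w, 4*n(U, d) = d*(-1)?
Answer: 5929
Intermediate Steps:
n(U, d) = -d/4 (n(U, d) = (d*(-1))/4 = (-d)/4 = -d/4)
o(w) = -w²/12 (o(w) = ((-w/4)*w)/3 = (-w²/4)/3 = -w²/12)
(-81 + q(o(2)))² = (-81 + 4)² = (-77)² = 5929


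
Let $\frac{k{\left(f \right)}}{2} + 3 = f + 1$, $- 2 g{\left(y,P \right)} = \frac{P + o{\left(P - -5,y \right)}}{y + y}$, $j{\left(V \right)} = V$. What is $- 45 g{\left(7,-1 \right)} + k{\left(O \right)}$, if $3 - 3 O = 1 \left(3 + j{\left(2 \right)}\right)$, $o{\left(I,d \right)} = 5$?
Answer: $\frac{23}{21} \approx 1.0952$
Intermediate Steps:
$g{\left(y,P \right)} = - \frac{5 + P}{4 y}$ ($g{\left(y,P \right)} = - \frac{\left(P + 5\right) \frac{1}{y + y}}{2} = - \frac{\left(5 + P\right) \frac{1}{2 y}}{2} = - \frac{\frac{1}{2} \frac{1}{y} \left(5 + P\right)}{2} = - \frac{5 + P}{4 y}$)
$O = - \frac{2}{3}$ ($O = 1 - \frac{1 \left(3 + 2\right)}{3} = 1 - \frac{1 \cdot 5}{3} = 1 - \frac{5}{3} = - \frac{2}{3} \approx -0.66667$)
$k{\left(f \right)} = -4 + 2 f$ ($k{\left(f \right)} = -6 + 2 \left(f + 1\right) = -6 + 2 \left(1 + f\right) = -6 + \left(2 + 2 f\right) = -4 + 2 f$)
$- 45 g{\left(7,-1 \right)} + k{\left(O \right)} = - 45 \frac{-5 - -1}{4 \cdot 7} + \left(-4 + 2 \left(- \frac{2}{3}\right)\right) = - 45 \cdot \frac{1}{4} \cdot \frac{1}{7} \left(-5 + 1\right) - \frac{16}{3} = - 45 \cdot \frac{1}{4} \cdot \frac{1}{7} \left(-4\right) - \frac{16}{3} = \left(-45\right) \left(- \frac{1}{7}\right) - \frac{16}{3} = \frac{45}{7} - \frac{16}{3} = \frac{23}{21}$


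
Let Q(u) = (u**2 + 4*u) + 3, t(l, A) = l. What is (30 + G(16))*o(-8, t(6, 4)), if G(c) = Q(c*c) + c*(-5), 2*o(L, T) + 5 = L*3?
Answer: -1928877/2 ≈ -9.6444e+5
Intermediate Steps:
o(L, T) = -5/2 + 3*L/2 (o(L, T) = -5/2 + (L*3)/2 = -5/2 + (3*L)/2 = -5/2 + 3*L/2)
Q(u) = 3 + u**2 + 4*u
G(c) = 3 + c**4 - 5*c + 4*c**2 (G(c) = (3 + (c*c)**2 + 4*(c*c)) + c*(-5) = (3 + (c**2)**2 + 4*c**2) - 5*c = (3 + c**4 + 4*c**2) - 5*c = 3 + c**4 - 5*c + 4*c**2)
(30 + G(16))*o(-8, t(6, 4)) = (30 + (3 + 16**4 - 5*16 + 4*16**2))*(-5/2 + (3/2)*(-8)) = (30 + (3 + 65536 - 80 + 4*256))*(-5/2 - 12) = (30 + (3 + 65536 - 80 + 1024))*(-29/2) = (30 + 66483)*(-29/2) = 66513*(-29/2) = -1928877/2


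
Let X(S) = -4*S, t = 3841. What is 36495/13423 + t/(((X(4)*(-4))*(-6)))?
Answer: -37543663/5154432 ≈ -7.2838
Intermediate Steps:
36495/13423 + t/(((X(4)*(-4))*(-6))) = 36495/13423 + 3841/(((-4*4*(-4))*(-6))) = 36495*(1/13423) + 3841/((-16*(-4)*(-6))) = 36495/13423 + 3841/((64*(-6))) = 36495/13423 + 3841/(-384) = 36495/13423 + 3841*(-1/384) = 36495/13423 - 3841/384 = -37543663/5154432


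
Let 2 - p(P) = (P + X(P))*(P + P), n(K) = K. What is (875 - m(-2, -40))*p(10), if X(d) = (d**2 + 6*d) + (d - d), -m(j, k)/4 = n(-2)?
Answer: -2946066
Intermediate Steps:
m(j, k) = 8 (m(j, k) = -4*(-2) = 8)
X(d) = d**2 + 6*d (X(d) = (d**2 + 6*d) + 0 = d**2 + 6*d)
p(P) = 2 - 2*P*(P + P*(6 + P)) (p(P) = 2 - (P + P*(6 + P))*(P + P) = 2 - (P + P*(6 + P))*2*P = 2 - 2*P*(P + P*(6 + P)))
(875 - m(-2, -40))*p(10) = (875 - 1*8)*(2 - 14*10**2 - 2*10**3) = (875 - 8)*(2 - 14*100 - 2*1000) = 867*(2 - 1400 - 2000) = 867*(-3398) = -2946066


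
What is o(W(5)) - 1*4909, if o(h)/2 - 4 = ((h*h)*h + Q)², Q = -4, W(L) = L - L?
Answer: -4869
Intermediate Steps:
W(L) = 0
o(h) = 8 + 2*(-4 + h³)² (o(h) = 8 + 2*((h*h)*h - 4)² = 8 + 2*(h²*h - 4)² = 8 + 2*(h³ - 4)² = 8 + 2*(-4 + h³)²)
o(W(5)) - 1*4909 = (8 + 2*(-4 + 0³)²) - 1*4909 = (8 + 2*(-4 + 0)²) - 4909 = (8 + 2*(-4)²) - 4909 = (8 + 2*16) - 4909 = (8 + 32) - 4909 = 40 - 4909 = -4869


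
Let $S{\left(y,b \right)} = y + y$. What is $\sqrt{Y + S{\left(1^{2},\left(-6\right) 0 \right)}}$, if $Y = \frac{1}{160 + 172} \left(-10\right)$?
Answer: $\frac{\sqrt{54282}}{166} \approx 1.4035$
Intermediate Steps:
$Y = - \frac{5}{166}$ ($Y = \frac{1}{332} \left(-10\right) = - \frac{5}{166} \approx -0.03012$)
$S{\left(y,b \right)} = 2 y$
$\sqrt{Y + S{\left(1^{2},\left(-6\right) 0 \right)}} = \sqrt{- \frac{5}{166} + 2 \cdot 1^{2}} = \sqrt{- \frac{5}{166} + 2 \cdot 1} = \sqrt{- \frac{5}{166} + 2} = \sqrt{\frac{327}{166}} = \frac{\sqrt{54282}}{166}$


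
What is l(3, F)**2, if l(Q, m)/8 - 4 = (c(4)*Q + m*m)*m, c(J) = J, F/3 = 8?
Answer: 12752733184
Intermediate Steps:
F = 24 (F = 3*8 = 24)
l(Q, m) = 32 + 8*m*(m**2 + 4*Q) (l(Q, m) = 32 + 8*((4*Q + m*m)*m) = 32 + 8*((4*Q + m**2)*m) = 32 + 8*((m**2 + 4*Q)*m) = 32 + 8*(m*(m**2 + 4*Q)) = 32 + 8*m*(m**2 + 4*Q))
l(3, F)**2 = (32 + 8*24**3 + 32*3*24)**2 = (32 + 8*13824 + 2304)**2 = (32 + 110592 + 2304)**2 = 112928**2 = 12752733184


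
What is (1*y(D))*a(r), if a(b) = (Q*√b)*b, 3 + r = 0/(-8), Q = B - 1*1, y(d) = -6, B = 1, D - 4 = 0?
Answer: 0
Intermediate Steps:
D = 4 (D = 4 + 0 = 4)
Q = 0 (Q = 1 - 1*1 = 1 - 1 = 0)
r = -3 (r = -3 + 0/(-8) = -3 + 0*(-⅛) = -3 + 0 = -3)
a(b) = 0 (a(b) = (0*√b)*b = 0*b = 0)
(1*y(D))*a(r) = (1*(-6))*0 = -6*0 = 0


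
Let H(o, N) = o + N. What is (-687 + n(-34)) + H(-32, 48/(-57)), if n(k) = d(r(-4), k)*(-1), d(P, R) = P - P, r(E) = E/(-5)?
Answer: -13677/19 ≈ -719.84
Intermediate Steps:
r(E) = -E/5 (r(E) = E*(-⅕) = -E/5)
d(P, R) = 0
n(k) = 0 (n(k) = 0*(-1) = 0)
H(o, N) = N + o
(-687 + n(-34)) + H(-32, 48/(-57)) = (-687 + 0) + (48/(-57) - 32) = -687 + (48*(-1/57) - 32) = -687 + (-16/19 - 32) = -687 - 624/19 = -13677/19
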